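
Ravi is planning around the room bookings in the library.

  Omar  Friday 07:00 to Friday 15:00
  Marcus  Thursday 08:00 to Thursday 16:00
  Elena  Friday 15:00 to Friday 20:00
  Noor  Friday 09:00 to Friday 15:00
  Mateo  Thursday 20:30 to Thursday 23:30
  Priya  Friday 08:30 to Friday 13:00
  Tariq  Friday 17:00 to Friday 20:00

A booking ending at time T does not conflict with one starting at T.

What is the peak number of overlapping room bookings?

3

Sweep the timeline, counting +1 at each start and −1 at each end (ends before starts at a tie):
Thursday 08:00 start Marcus → 1
Thursday 16:00 end Marcus → 0
Thursday 20:30 start Mateo → 1
Thursday 23:30 end Mateo → 0
Friday 07:00 start Omar → 1
Friday 08:30 start Priya → 2
Friday 09:00 start Noor → 3
Friday 13:00 end Priya → 2
Friday 15:00 end Noor → 1
Friday 15:00 end Omar → 0
Friday 15:00 start Elena → 1
Friday 17:00 start Tariq → 2
Friday 20:00 end Elena → 1
Friday 20:00 end Tariq → 0
Peak is 3, at Friday 09:00 (Noor, Omar, Priya).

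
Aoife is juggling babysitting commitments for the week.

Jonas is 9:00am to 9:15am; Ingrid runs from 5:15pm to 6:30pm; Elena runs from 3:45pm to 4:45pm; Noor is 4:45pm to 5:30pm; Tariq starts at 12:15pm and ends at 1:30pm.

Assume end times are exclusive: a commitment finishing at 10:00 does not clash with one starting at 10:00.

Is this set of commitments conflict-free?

No

Sorted by start: Jonas, Tariq, Elena, Noor, Ingrid.
Tariq starts after Jonas ends, so Jonas has no further overlaps.
Elena starts after Tariq ends, so Tariq has no further overlaps.
Noor starts exactly when Elena ends (back-to-back, no overlap), so Elena has no further overlaps.
Ingrid starts before Noor ends → Noor and Ingrid overlap.
That's a conflict, so the schedule is not conflict-free.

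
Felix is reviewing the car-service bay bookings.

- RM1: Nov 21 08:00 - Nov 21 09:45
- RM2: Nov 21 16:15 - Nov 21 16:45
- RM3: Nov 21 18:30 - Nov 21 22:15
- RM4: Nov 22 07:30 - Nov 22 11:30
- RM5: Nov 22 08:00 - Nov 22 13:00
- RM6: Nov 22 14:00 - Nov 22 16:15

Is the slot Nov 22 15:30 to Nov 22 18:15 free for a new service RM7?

No — it overlaps RM6

RM1: ends Nov 21 09:45 at or before RM7 starts Nov 22 15:30 → clear.
RM2: ends Nov 21 16:45 at or before RM7 starts Nov 22 15:30 → clear.
RM3: ends Nov 21 22:15 at or before RM7 starts Nov 22 15:30 → clear.
RM4: ends Nov 22 11:30 at or before RM7 starts Nov 22 15:30 → clear.
RM5: ends Nov 22 13:00 at or before RM7 starts Nov 22 15:30 → clear.
RM6: starts Nov 22 14:00 before RM7 ends Nov 22 18:15, and ends Nov 22 16:15 after RM7 starts Nov 22 15:30 → overlap.
RM7 overlaps RM6.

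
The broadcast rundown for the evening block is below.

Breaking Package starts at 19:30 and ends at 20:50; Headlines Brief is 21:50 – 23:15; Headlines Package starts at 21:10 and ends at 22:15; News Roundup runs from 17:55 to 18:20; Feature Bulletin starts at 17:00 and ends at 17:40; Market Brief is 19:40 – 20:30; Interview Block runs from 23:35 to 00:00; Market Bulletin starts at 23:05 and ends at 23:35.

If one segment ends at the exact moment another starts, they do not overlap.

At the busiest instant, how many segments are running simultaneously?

2

Sweep the timeline, counting +1 at each start and −1 at each end (ends before starts at a tie):
17:00 start Feature Bulletin → 1
17:40 end Feature Bulletin → 0
17:55 start News Roundup → 1
18:20 end News Roundup → 0
19:30 start Breaking Package → 1
19:40 start Market Brief → 2
20:30 end Market Brief → 1
20:50 end Breaking Package → 0
21:10 start Headlines Package → 1
21:50 start Headlines Brief → 2
22:15 end Headlines Package → 1
23:05 start Market Bulletin → 2
23:15 end Headlines Brief → 1
23:35 end Market Bulletin → 0
23:35 start Interview Block → 1
00:00 end Interview Block → 0
Peak is 2, at 19:40 (Breaking Package, Market Brief).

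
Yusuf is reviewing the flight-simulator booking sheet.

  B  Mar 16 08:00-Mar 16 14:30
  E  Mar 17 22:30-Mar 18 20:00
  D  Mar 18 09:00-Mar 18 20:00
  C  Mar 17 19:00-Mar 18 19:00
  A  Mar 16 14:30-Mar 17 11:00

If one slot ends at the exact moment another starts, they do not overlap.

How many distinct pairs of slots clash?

3

Check each pair: they overlap iff neither finishes before the other starts.
Sorted by start: B, A, C, E, D.
A starts exactly when B ends (back-to-back, no overlap), so B has no further overlaps.
C starts after A ends, so A has no further overlaps.
E starts before C ends → C and E overlap.
D starts before C ends → C and D overlap.
D starts before E ends → E and D overlap.
Overlapping pairs: C & D, C & E, D & E — 3 in total.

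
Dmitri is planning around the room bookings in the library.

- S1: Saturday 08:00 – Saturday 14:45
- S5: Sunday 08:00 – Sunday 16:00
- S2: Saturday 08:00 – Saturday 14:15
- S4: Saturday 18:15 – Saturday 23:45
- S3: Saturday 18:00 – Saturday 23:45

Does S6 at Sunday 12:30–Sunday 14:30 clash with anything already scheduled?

Yes — it overlaps S5

S1: ends Saturday 14:45 at or before S6 starts Sunday 12:30 → clear.
S2: ends Saturday 14:15 at or before S6 starts Sunday 12:30 → clear.
S3: ends Saturday 23:45 at or before S6 starts Sunday 12:30 → clear.
S4: ends Saturday 23:45 at or before S6 starts Sunday 12:30 → clear.
S5: starts Sunday 08:00 before S6 ends Sunday 14:30, and ends Sunday 16:00 after S6 starts Sunday 12:30 → overlap.
S6 overlaps S5.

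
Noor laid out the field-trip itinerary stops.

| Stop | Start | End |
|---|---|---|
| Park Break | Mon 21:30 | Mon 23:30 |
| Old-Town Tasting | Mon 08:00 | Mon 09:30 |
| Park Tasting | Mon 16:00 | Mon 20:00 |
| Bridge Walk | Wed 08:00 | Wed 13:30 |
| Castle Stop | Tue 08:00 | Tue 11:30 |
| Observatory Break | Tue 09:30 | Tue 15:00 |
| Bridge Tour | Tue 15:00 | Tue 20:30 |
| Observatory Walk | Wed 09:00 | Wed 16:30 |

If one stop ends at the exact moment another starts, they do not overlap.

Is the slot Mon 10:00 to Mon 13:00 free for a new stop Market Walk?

Yes — the slot is free

Old-Town Tasting: ends Mon 09:30 at or before Market Walk starts Mon 10:00 → clear.
Park Tasting: starts Mon 16:00 at or after Market Walk ends Mon 13:00 → clear.
Park Break: starts Mon 21:30 at or after Market Walk ends Mon 13:00 → clear.
Castle Stop: starts Tue 08:00 at or after Market Walk ends Mon 13:00 → clear.
Observatory Break: starts Tue 09:30 at or after Market Walk ends Mon 13:00 → clear.
Bridge Tour: starts Tue 15:00 at or after Market Walk ends Mon 13:00 → clear.
Bridge Walk: starts Wed 08:00 at or after Market Walk ends Mon 13:00 → clear.
Observatory Walk: starts Wed 09:00 at or after Market Walk ends Mon 13:00 → clear.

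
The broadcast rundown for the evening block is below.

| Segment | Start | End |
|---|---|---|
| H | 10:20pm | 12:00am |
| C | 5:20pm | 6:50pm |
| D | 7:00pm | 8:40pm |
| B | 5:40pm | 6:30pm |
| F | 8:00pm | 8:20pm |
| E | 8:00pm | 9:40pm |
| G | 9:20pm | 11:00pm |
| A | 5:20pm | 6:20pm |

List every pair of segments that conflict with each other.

Two intervals overlap when each starts before the other ends.
Sorted by start: A, C, B, D, E, F, G, H.
C starts before A ends → A and C overlap.
B starts before A ends → A and B overlap.
D starts after A ends, so A has no further overlaps.
B starts before C ends → C and B overlap.
D starts after C ends, so C has no further overlaps.
D starts after B ends, so B has no further overlaps.
E starts before D ends → D and E overlap.
F starts before D ends → D and F overlap.
G starts after D ends, so D has no further overlaps.
F starts before E ends → E and F overlap.
G starts before E ends → E and G overlap.
H starts after E ends.
G starts after F ends, so F has no further overlaps.
H starts before G ends → G and H overlap.

A & B, A & C, B & C, D & E, D & F, E & F, E & G, G & H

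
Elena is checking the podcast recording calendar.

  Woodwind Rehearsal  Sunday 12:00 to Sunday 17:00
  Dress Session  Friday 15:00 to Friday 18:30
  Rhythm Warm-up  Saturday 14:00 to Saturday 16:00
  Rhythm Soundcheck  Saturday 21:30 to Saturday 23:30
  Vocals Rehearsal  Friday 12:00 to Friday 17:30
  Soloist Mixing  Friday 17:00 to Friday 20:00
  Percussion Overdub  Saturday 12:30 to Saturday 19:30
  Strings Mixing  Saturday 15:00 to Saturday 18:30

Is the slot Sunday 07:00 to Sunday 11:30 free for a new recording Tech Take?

Vocals Rehearsal: ends Friday 17:30 at or before Tech Take starts Sunday 07:00 → clear.
Dress Session: ends Friday 18:30 at or before Tech Take starts Sunday 07:00 → clear.
Soloist Mixing: ends Friday 20:00 at or before Tech Take starts Sunday 07:00 → clear.
Percussion Overdub: ends Saturday 19:30 at or before Tech Take starts Sunday 07:00 → clear.
Rhythm Warm-up: ends Saturday 16:00 at or before Tech Take starts Sunday 07:00 → clear.
Strings Mixing: ends Saturday 18:30 at or before Tech Take starts Sunday 07:00 → clear.
Rhythm Soundcheck: ends Saturday 23:30 at or before Tech Take starts Sunday 07:00 → clear.
Woodwind Rehearsal: starts Sunday 12:00 at or after Tech Take ends Sunday 11:30 → clear.

Yes — the slot is free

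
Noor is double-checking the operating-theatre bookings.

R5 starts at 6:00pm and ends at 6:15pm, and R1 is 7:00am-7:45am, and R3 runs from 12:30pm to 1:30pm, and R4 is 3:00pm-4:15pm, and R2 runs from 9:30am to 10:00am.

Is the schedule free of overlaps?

Yes

Two intervals overlap when each starts before the other ends.
Sorted by start: R1, R2, R3, R4, R5.
R2 starts after R1 ends, so nothing later overlaps R1 either.
R3 starts after R2 ends, so nothing later overlaps R2 either.
R4 starts after R3 ends, so nothing later overlaps R3 either.
R5 starts after R4 ends.
Every pair is clear; the schedule has no overlaps.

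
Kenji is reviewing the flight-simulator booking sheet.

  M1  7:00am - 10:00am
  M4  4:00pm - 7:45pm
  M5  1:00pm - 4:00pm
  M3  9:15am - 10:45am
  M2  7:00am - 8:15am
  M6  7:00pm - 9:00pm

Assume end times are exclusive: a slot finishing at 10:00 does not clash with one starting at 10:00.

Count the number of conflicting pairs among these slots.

3

Sorted by start: M1, M2, M3, M5, M4, M6.
M2 starts before M1 ends → M1 and M2 overlap.
M3 starts before M1 ends → M1 and M3 overlap.
M5 starts after M1 ends, so nothing later overlaps M1 either.
M3 starts after M2 ends, so nothing later overlaps M2 either.
M5 starts after M3 ends, so nothing later overlaps M3 either.
M4 starts exactly when M5 ends (back-to-back, no overlap), so nothing later overlaps M5 either.
M6 starts before M4 ends → M4 and M6 overlap.
Overlapping pairs: M1 & M2, M1 & M3, M4 & M6 — 3 in total.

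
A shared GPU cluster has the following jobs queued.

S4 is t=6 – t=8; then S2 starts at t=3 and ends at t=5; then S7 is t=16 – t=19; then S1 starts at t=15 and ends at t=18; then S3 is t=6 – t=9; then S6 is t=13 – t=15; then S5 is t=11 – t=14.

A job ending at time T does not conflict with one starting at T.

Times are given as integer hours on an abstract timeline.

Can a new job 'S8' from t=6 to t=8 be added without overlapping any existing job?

S2: ends t=5 at or before S8 starts t=6 → clear.
S3: starts t=6 before S8 ends t=8, and ends t=9 after S8 starts t=6 → overlap.
S4: starts t=6 before S8 ends t=8, and ends t=8 after S8 starts t=6 → overlap.
S5: starts t=11 at or after S8 ends t=8 → clear.
S6: starts t=13 at or after S8 ends t=8 → clear.
S1: starts t=15 at or after S8 ends t=8 → clear.
S7: starts t=16 at or after S8 ends t=8 → clear.
S8 overlaps S3, S4.

No — it overlaps S3, S4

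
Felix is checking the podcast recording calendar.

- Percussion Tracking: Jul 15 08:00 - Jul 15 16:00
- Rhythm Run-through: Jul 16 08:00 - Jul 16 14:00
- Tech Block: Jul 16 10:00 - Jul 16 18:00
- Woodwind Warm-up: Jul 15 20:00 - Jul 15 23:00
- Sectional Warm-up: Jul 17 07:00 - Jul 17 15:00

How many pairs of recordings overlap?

1

Sorted by start: Percussion Tracking, Woodwind Warm-up, Rhythm Run-through, Tech Block, Sectional Warm-up.
Woodwind Warm-up starts after Percussion Tracking ends, so nothing later overlaps Percussion Tracking either.
Rhythm Run-through starts after Woodwind Warm-up ends, so nothing later overlaps Woodwind Warm-up either.
Tech Block starts before Rhythm Run-through ends → Rhythm Run-through and Tech Block overlap.
Sectional Warm-up starts after Rhythm Run-through ends.
Sectional Warm-up starts after Tech Block ends.
Overlapping pairs: Rhythm Run-through & Tech Block — 1 in total.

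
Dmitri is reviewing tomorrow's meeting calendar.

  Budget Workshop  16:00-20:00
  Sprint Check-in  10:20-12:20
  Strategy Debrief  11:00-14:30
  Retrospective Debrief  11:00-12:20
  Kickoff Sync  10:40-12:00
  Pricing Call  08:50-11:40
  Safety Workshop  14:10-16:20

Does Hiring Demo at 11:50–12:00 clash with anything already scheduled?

Yes — it overlaps Kickoff Sync, Retrospective Debrief, Sprint Check-in, Strategy Debrief

Pricing Call: ends 11:40 at or before Hiring Demo starts 11:50 → clear.
Sprint Check-in: starts 10:20 before Hiring Demo ends 12:00, and ends 12:20 after Hiring Demo starts 11:50 → overlap.
Kickoff Sync: starts 10:40 before Hiring Demo ends 12:00, and ends 12:00 after Hiring Demo starts 11:50 → overlap.
Retrospective Debrief: starts 11:00 before Hiring Demo ends 12:00, and ends 12:20 after Hiring Demo starts 11:50 → overlap.
Strategy Debrief: starts 11:00 before Hiring Demo ends 12:00, and ends 14:30 after Hiring Demo starts 11:50 → overlap.
Safety Workshop: starts 14:10 at or after Hiring Demo ends 12:00 → clear.
Budget Workshop: starts 16:00 at or after Hiring Demo ends 12:00 → clear.
Hiring Demo overlaps Retrospective Debrief, Sprint Check-in, Kickoff Sync, Strategy Debrief.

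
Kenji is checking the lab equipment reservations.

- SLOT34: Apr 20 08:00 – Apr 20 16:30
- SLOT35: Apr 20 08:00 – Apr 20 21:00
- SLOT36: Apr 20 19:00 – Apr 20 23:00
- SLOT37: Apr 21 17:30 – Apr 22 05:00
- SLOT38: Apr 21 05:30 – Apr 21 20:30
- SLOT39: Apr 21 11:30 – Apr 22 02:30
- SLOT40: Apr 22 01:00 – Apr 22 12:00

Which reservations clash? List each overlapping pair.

Check each pair: they overlap iff neither finishes before the other starts.
Sorted by start: SLOT34, SLOT35, SLOT36, SLOT38, SLOT39, SLOT37, SLOT40.
SLOT35 starts before SLOT34 ends → SLOT34 and SLOT35 overlap.
SLOT36 starts after SLOT34 ends — done with SLOT34.
SLOT36 starts before SLOT35 ends → SLOT35 and SLOT36 overlap.
SLOT38 starts after SLOT35 ends — done with SLOT35.
SLOT38 starts after SLOT36 ends — done with SLOT36.
SLOT39 starts before SLOT38 ends → SLOT38 and SLOT39 overlap.
SLOT37 starts before SLOT38 ends → SLOT38 and SLOT37 overlap.
SLOT40 starts after SLOT38 ends.
SLOT37 starts before SLOT39 ends → SLOT39 and SLOT37 overlap.
SLOT40 starts before SLOT39 ends → SLOT39 and SLOT40 overlap.
SLOT40 starts before SLOT37 ends → SLOT37 and SLOT40 overlap.

SLOT34 & SLOT35, SLOT35 & SLOT36, SLOT37 & SLOT38, SLOT37 & SLOT39, SLOT37 & SLOT40, SLOT38 & SLOT39, SLOT39 & SLOT40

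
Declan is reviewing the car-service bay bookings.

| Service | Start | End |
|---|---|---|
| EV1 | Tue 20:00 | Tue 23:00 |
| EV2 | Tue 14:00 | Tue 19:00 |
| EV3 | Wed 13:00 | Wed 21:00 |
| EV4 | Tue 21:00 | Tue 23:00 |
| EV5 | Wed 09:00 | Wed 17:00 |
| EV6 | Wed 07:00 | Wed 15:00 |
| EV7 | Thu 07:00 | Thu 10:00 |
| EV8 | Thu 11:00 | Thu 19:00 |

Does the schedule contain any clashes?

Yes

Two intervals overlap when each starts before the other ends.
Sorted by start: EV2, EV1, EV4, EV6, EV5, EV3, EV7, EV8.
EV1 starts after EV2 ends; EV2 is clear from here.
EV4 starts before EV1 ends → EV1 and EV4 overlap.
That's a conflict, so the schedule is not conflict-free.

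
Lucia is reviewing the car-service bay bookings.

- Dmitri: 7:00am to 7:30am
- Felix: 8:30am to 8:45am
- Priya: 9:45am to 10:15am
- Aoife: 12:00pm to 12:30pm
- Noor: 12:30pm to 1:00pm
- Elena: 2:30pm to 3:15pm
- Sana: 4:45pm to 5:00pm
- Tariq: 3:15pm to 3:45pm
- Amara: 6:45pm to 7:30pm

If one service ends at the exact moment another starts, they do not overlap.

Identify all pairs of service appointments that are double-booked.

none

Sorted by start: Dmitri, Felix, Priya, Aoife, Noor, Elena, Tariq, Sana, Amara.
Felix starts after Dmitri ends — done with Dmitri.
Priya starts after Felix ends — done with Felix.
Aoife starts after Priya ends — done with Priya.
Noor starts exactly when Aoife ends (back-to-back, no overlap) — done with Aoife.
Elena starts after Noor ends — done with Noor.
Tariq starts exactly when Elena ends (back-to-back, no overlap) — done with Elena.
Sana starts after Tariq ends — done with Tariq.
Amara starts after Sana ends.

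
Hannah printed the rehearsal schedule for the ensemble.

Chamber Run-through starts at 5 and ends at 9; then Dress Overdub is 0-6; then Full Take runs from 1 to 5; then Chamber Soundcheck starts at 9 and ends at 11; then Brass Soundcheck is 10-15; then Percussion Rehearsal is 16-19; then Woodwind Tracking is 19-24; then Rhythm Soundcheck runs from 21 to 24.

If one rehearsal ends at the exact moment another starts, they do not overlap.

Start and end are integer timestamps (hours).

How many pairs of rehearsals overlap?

Sorted by start: Dress Overdub, Full Take, Chamber Run-through, Chamber Soundcheck, Brass Soundcheck, Percussion Rehearsal, Woodwind Tracking, Rhythm Soundcheck.
Full Take starts before Dress Overdub ends → Dress Overdub and Full Take overlap.
Chamber Run-through starts before Dress Overdub ends → Dress Overdub and Chamber Run-through overlap.
Chamber Soundcheck starts after Dress Overdub ends — done with Dress Overdub.
Chamber Run-through starts exactly when Full Take ends (back-to-back, no overlap) — done with Full Take.
Chamber Soundcheck starts exactly when Chamber Run-through ends (back-to-back, no overlap) — done with Chamber Run-through.
Brass Soundcheck starts before Chamber Soundcheck ends → Chamber Soundcheck and Brass Soundcheck overlap.
Percussion Rehearsal starts after Chamber Soundcheck ends — done with Chamber Soundcheck.
Percussion Rehearsal starts after Brass Soundcheck ends — done with Brass Soundcheck.
Woodwind Tracking starts exactly when Percussion Rehearsal ends (back-to-back, no overlap) — done with Percussion Rehearsal.
Rhythm Soundcheck starts before Woodwind Tracking ends → Woodwind Tracking and Rhythm Soundcheck overlap.
Overlapping pairs: Brass Soundcheck & Chamber Soundcheck, Chamber Run-through & Dress Overdub, Dress Overdub & Full Take, Rhythm Soundcheck & Woodwind Tracking — 4 in total.

4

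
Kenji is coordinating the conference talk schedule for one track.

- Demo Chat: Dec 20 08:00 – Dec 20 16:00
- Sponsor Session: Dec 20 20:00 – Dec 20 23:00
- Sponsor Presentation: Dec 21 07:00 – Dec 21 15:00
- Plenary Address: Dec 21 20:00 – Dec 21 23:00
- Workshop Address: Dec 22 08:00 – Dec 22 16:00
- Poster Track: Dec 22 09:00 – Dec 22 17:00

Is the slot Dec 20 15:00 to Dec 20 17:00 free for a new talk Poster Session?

No — it overlaps Demo Chat

Demo Chat: starts Dec 20 08:00 before Poster Session ends Dec 20 17:00, and ends Dec 20 16:00 after Poster Session starts Dec 20 15:00 → overlap.
Sponsor Session: starts Dec 20 20:00 at or after Poster Session ends Dec 20 17:00 → clear.
Sponsor Presentation: starts Dec 21 07:00 at or after Poster Session ends Dec 20 17:00 → clear.
Plenary Address: starts Dec 21 20:00 at or after Poster Session ends Dec 20 17:00 → clear.
Workshop Address: starts Dec 22 08:00 at or after Poster Session ends Dec 20 17:00 → clear.
Poster Track: starts Dec 22 09:00 at or after Poster Session ends Dec 20 17:00 → clear.
Poster Session overlaps Demo Chat.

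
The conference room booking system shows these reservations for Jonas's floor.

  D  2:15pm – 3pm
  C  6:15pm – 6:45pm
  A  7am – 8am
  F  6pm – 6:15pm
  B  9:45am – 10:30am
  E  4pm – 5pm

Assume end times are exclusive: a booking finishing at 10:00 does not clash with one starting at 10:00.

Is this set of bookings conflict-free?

Sorted by start: A, B, D, E, F, C.
B starts after A ends; A is clear from here.
D starts after B ends; B is clear from here.
E starts after D ends; D is clear from here.
F starts after E ends; E is clear from here.
C starts exactly when F ends (back-to-back, no overlap).
Every pair is clear; the schedule has no overlaps.

Yes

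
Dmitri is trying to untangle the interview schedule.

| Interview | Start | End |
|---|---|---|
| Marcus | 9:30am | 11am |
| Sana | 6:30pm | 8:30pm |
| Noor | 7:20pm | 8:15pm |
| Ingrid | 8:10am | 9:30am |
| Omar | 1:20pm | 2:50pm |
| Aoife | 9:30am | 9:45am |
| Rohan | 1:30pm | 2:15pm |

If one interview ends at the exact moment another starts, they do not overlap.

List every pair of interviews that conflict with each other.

Sorted by start: Ingrid, Aoife, Marcus, Omar, Rohan, Sana, Noor.
Aoife starts exactly when Ingrid ends (back-to-back, no overlap); Ingrid is clear from here.
Marcus starts before Aoife ends → Aoife and Marcus overlap.
Omar starts after Aoife ends; Aoife is clear from here.
Omar starts after Marcus ends; Marcus is clear from here.
Rohan starts before Omar ends → Omar and Rohan overlap.
Sana starts after Omar ends; Omar is clear from here.
Sana starts after Rohan ends; Rohan is clear from here.
Noor starts before Sana ends → Sana and Noor overlap.

Aoife & Marcus, Noor & Sana, Omar & Rohan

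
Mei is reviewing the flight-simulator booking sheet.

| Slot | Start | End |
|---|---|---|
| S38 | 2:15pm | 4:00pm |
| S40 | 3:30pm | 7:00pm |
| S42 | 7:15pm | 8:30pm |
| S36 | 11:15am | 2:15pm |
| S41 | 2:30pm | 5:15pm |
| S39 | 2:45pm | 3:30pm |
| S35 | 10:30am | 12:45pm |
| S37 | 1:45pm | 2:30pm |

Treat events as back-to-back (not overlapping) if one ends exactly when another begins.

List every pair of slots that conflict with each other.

Sorted by start: S35, S36, S37, S38, S41, S39, S40, S42.
S36 starts before S35 ends → S35 and S36 overlap.
S37 starts after S35 ends, so S35 has no further overlaps.
S37 starts before S36 ends → S36 and S37 overlap.
S38 starts exactly when S36 ends (back-to-back, no overlap), so S36 has no further overlaps.
S38 starts before S37 ends → S37 and S38 overlap.
S41 starts exactly when S37 ends (back-to-back, no overlap), so S37 has no further overlaps.
S41 starts before S38 ends → S38 and S41 overlap.
S39 starts before S38 ends → S38 and S39 overlap.
S40 starts before S38 ends → S38 and S40 overlap.
S42 starts after S38 ends.
S39 starts before S41 ends → S41 and S39 overlap.
S40 starts before S41 ends → S41 and S40 overlap.
S42 starts after S41 ends.
S40 starts exactly when S39 ends (back-to-back, no overlap), so S39 has no further overlaps.
S42 starts after S40 ends.

S35 & S36, S36 & S37, S37 & S38, S38 & S39, S38 & S40, S38 & S41, S39 & S41, S40 & S41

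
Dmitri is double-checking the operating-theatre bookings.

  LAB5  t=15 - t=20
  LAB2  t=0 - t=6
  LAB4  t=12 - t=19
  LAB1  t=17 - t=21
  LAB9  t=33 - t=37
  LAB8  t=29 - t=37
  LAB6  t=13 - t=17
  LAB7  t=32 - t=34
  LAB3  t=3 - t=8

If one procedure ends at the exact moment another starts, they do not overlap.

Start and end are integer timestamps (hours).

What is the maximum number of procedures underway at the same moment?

3

Sweep the timeline, counting +1 at each start and −1 at each end (ends before starts at a tie):
t=0 start LAB2 → 1
t=3 start LAB3 → 2
t=6 end LAB2 → 1
t=8 end LAB3 → 0
t=12 start LAB4 → 1
t=13 start LAB6 → 2
t=15 start LAB5 → 3
t=17 end LAB6 → 2
t=17 start LAB1 → 3
t=19 end LAB4 → 2
t=20 end LAB5 → 1
t=21 end LAB1 → 0
t=29 start LAB8 → 1
t=32 start LAB7 → 2
t=33 start LAB9 → 3
t=34 end LAB7 → 2
t=37 end LAB8 → 1
t=37 end LAB9 → 0
Peak is 3, at t=15 (LAB4, LAB5, LAB6).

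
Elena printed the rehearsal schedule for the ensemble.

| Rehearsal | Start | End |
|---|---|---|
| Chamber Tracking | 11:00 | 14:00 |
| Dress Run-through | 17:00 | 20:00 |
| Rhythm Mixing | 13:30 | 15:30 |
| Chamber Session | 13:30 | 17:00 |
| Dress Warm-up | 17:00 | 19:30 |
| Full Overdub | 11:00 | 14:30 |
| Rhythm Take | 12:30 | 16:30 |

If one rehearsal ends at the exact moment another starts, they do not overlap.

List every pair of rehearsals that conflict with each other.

Sorted by start: Chamber Tracking, Full Overdub, Rhythm Take, Chamber Session, Rhythm Mixing, Dress Run-through, Dress Warm-up.
Full Overdub starts before Chamber Tracking ends → Chamber Tracking and Full Overdub overlap.
Rhythm Take starts before Chamber Tracking ends → Chamber Tracking and Rhythm Take overlap.
Chamber Session starts before Chamber Tracking ends → Chamber Tracking and Chamber Session overlap.
Rhythm Mixing starts before Chamber Tracking ends → Chamber Tracking and Rhythm Mixing overlap.
Dress Run-through starts after Chamber Tracking ends; Chamber Tracking is clear from here.
Rhythm Take starts before Full Overdub ends → Full Overdub and Rhythm Take overlap.
Chamber Session starts before Full Overdub ends → Full Overdub and Chamber Session overlap.
Rhythm Mixing starts before Full Overdub ends → Full Overdub and Rhythm Mixing overlap.
Dress Run-through starts after Full Overdub ends; Full Overdub is clear from here.
Chamber Session starts before Rhythm Take ends → Rhythm Take and Chamber Session overlap.
Rhythm Mixing starts before Rhythm Take ends → Rhythm Take and Rhythm Mixing overlap.
Dress Run-through starts after Rhythm Take ends; Rhythm Take is clear from here.
Rhythm Mixing starts before Chamber Session ends → Chamber Session and Rhythm Mixing overlap.
Dress Run-through starts exactly when Chamber Session ends (back-to-back, no overlap); Chamber Session is clear from here.
Dress Run-through starts after Rhythm Mixing ends; Rhythm Mixing is clear from here.
Dress Warm-up starts before Dress Run-through ends → Dress Run-through and Dress Warm-up overlap.

Chamber Session & Chamber Tracking, Chamber Session & Full Overdub, Chamber Session & Rhythm Mixing, Chamber Session & Rhythm Take, Chamber Tracking & Full Overdub, Chamber Tracking & Rhythm Mixing, Chamber Tracking & Rhythm Take, Dress Run-through & Dress Warm-up, Full Overdub & Rhythm Mixing, Full Overdub & Rhythm Take, Rhythm Mixing & Rhythm Take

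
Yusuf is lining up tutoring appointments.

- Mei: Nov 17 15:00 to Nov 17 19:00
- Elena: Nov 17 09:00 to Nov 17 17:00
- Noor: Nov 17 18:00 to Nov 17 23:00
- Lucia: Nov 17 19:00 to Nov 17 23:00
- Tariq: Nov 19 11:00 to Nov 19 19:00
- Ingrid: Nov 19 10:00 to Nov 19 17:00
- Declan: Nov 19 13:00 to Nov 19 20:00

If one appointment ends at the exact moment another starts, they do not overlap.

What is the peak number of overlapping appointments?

Walk through starts and ends in time order (an end at T is processed before a start at T):
Nov 17 09:00 start Elena → 1
Nov 17 15:00 start Mei → 2
Nov 17 17:00 end Elena → 1
Nov 17 18:00 start Noor → 2
Nov 17 19:00 end Mei → 1
Nov 17 19:00 start Lucia → 2
Nov 17 23:00 end Lucia → 1
Nov 17 23:00 end Noor → 0
Nov 19 10:00 start Ingrid → 1
Nov 19 11:00 start Tariq → 2
Nov 19 13:00 start Declan → 3
Nov 19 17:00 end Ingrid → 2
Nov 19 19:00 end Tariq → 1
Nov 19 20:00 end Declan → 0
Peak is 3, at Nov 19 13:00 (Declan, Ingrid, Tariq).

3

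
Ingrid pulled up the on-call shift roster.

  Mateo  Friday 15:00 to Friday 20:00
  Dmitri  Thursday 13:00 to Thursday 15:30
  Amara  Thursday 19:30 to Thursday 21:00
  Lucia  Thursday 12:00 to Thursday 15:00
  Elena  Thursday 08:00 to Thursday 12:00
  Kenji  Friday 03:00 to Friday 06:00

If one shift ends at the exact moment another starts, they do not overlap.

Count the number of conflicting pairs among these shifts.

1

Two intervals overlap when each starts before the other ends.
Sorted by start: Elena, Lucia, Dmitri, Amara, Kenji, Mateo.
Lucia starts exactly when Elena ends (back-to-back, no overlap), so Elena has no further overlaps.
Dmitri starts before Lucia ends → Lucia and Dmitri overlap.
Amara starts after Lucia ends, so Lucia has no further overlaps.
Amara starts after Dmitri ends, so Dmitri has no further overlaps.
Kenji starts after Amara ends, so Amara has no further overlaps.
Mateo starts after Kenji ends.
Overlapping pairs: Dmitri & Lucia — 1 in total.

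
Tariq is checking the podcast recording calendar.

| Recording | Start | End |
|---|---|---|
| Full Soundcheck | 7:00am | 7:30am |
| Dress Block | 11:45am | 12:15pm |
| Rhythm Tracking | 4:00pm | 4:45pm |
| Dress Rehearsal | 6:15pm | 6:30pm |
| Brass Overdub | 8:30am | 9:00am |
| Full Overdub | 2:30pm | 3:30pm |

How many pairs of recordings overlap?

0

Check each pair: they overlap iff neither finishes before the other starts.
Sorted by start: Full Soundcheck, Brass Overdub, Dress Block, Full Overdub, Rhythm Tracking, Dress Rehearsal.
Brass Overdub starts after Full Soundcheck ends, so nothing later overlaps Full Soundcheck either.
Dress Block starts after Brass Overdub ends, so nothing later overlaps Brass Overdub either.
Full Overdub starts after Dress Block ends, so nothing later overlaps Dress Block either.
Rhythm Tracking starts after Full Overdub ends, so nothing later overlaps Full Overdub either.
Dress Rehearsal starts after Rhythm Tracking ends.
No pair overlaps.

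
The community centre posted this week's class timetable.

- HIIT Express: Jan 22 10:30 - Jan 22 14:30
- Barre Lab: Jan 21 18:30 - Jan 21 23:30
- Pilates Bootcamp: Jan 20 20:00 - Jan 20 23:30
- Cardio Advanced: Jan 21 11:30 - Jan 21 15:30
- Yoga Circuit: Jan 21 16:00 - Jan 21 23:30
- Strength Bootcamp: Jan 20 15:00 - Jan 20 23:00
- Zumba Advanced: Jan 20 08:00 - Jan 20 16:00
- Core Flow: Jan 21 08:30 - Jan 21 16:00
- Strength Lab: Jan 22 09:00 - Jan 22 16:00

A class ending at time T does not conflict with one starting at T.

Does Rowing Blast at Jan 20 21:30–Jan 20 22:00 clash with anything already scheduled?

Yes — it overlaps Pilates Bootcamp, Strength Bootcamp

Zumba Advanced: ends Jan 20 16:00 at or before Rowing Blast starts Jan 20 21:30 → clear.
Strength Bootcamp: starts Jan 20 15:00 before Rowing Blast ends Jan 20 22:00, and ends Jan 20 23:00 after Rowing Blast starts Jan 20 21:30 → overlap.
Pilates Bootcamp: starts Jan 20 20:00 before Rowing Blast ends Jan 20 22:00, and ends Jan 20 23:30 after Rowing Blast starts Jan 20 21:30 → overlap.
Core Flow: starts Jan 21 08:30 at or after Rowing Blast ends Jan 20 22:00 → clear.
Cardio Advanced: starts Jan 21 11:30 at or after Rowing Blast ends Jan 20 22:00 → clear.
Yoga Circuit: starts Jan 21 16:00 at or after Rowing Blast ends Jan 20 22:00 → clear.
Barre Lab: starts Jan 21 18:30 at or after Rowing Blast ends Jan 20 22:00 → clear.
Strength Lab: starts Jan 22 09:00 at or after Rowing Blast ends Jan 20 22:00 → clear.
HIIT Express: starts Jan 22 10:30 at or after Rowing Blast ends Jan 20 22:00 → clear.
Rowing Blast overlaps Pilates Bootcamp, Strength Bootcamp.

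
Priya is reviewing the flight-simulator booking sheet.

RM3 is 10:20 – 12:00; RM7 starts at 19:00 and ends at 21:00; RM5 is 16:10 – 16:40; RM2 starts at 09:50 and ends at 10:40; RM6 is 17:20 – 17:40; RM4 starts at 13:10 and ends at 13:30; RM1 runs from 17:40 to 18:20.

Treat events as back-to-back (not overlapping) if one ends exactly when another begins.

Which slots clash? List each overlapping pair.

Check each pair: they overlap iff neither finishes before the other starts.
Sorted by start: RM2, RM3, RM4, RM5, RM6, RM1, RM7.
RM3 starts before RM2 ends → RM2 and RM3 overlap.
RM4 starts after RM2 ends, so nothing later overlaps RM2 either.
RM4 starts after RM3 ends, so nothing later overlaps RM3 either.
RM5 starts after RM4 ends, so nothing later overlaps RM4 either.
RM6 starts after RM5 ends, so nothing later overlaps RM5 either.
RM1 starts exactly when RM6 ends (back-to-back, no overlap), so nothing later overlaps RM6 either.
RM7 starts after RM1 ends.

RM2 & RM3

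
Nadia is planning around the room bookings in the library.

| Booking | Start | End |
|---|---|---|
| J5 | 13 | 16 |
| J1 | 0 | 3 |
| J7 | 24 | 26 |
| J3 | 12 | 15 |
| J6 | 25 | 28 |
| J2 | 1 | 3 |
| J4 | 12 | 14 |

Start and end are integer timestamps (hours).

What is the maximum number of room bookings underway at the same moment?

3

Sort all start/end points and keep a running count:
0 start J1 → 1
1 start J2 → 2
3 end J1 → 1
3 end J2 → 0
12 start J3 → 1
12 start J4 → 2
13 start J5 → 3
14 end J4 → 2
15 end J3 → 1
16 end J5 → 0
24 start J7 → 1
25 start J6 → 2
26 end J7 → 1
28 end J6 → 0
Peak is 3, at 13 (J3, J4, J5).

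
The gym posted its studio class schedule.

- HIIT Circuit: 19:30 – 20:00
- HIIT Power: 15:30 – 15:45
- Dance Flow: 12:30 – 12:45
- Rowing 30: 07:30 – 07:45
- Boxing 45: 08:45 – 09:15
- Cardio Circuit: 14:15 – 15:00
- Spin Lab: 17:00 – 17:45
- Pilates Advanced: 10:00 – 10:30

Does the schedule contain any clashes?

Sorted by start: Rowing 30, Boxing 45, Pilates Advanced, Dance Flow, Cardio Circuit, HIIT Power, Spin Lab, HIIT Circuit.
Boxing 45 starts after Rowing 30 ends, so Rowing 30 has no further overlaps.
Pilates Advanced starts after Boxing 45 ends, so Boxing 45 has no further overlaps.
Dance Flow starts after Pilates Advanced ends, so Pilates Advanced has no further overlaps.
Cardio Circuit starts after Dance Flow ends, so Dance Flow has no further overlaps.
HIIT Power starts after Cardio Circuit ends, so Cardio Circuit has no further overlaps.
Spin Lab starts after HIIT Power ends, so HIIT Power has no further overlaps.
HIIT Circuit starts after Spin Lab ends.
Every pair is clear; the schedule has no overlaps.

No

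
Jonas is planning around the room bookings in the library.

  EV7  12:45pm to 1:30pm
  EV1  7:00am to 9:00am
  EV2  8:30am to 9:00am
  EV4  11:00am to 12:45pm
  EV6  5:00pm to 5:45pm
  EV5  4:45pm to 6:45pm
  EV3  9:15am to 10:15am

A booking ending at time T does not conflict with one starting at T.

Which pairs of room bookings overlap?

Sorted by start: EV1, EV2, EV3, EV4, EV7, EV5, EV6.
EV2 starts before EV1 ends → EV1 and EV2 overlap.
EV3 starts after EV1 ends; EV1 is clear from here.
EV3 starts after EV2 ends; EV2 is clear from here.
EV4 starts after EV3 ends; EV3 is clear from here.
EV7 starts exactly when EV4 ends (back-to-back, no overlap); EV4 is clear from here.
EV5 starts after EV7 ends; EV7 is clear from here.
EV6 starts before EV5 ends → EV5 and EV6 overlap.

EV1 & EV2, EV5 & EV6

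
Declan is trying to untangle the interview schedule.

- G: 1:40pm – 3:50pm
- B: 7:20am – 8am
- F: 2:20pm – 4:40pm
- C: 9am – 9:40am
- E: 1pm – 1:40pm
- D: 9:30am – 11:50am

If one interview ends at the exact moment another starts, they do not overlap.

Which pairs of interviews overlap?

C & D, F & G

Two intervals overlap when each starts before the other ends.
Sorted by start: B, C, D, E, G, F.
C starts after B ends, so nothing later overlaps B either.
D starts before C ends → C and D overlap.
E starts after C ends, so nothing later overlaps C either.
E starts after D ends, so nothing later overlaps D either.
G starts exactly when E ends (back-to-back, no overlap), so nothing later overlaps E either.
F starts before G ends → G and F overlap.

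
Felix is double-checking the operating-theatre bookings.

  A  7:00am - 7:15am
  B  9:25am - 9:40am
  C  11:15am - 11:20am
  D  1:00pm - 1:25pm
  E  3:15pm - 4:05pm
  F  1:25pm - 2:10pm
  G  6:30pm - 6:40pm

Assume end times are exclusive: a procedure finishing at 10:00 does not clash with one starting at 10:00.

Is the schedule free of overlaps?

Sorted by start: A, B, C, D, F, E, G.
B starts after A ends; A is clear from here.
C starts after B ends; B is clear from here.
D starts after C ends; C is clear from here.
F starts exactly when D ends (back-to-back, no overlap); D is clear from here.
E starts after F ends; F is clear from here.
G starts after E ends.
Every pair is clear; the schedule has no overlaps.

Yes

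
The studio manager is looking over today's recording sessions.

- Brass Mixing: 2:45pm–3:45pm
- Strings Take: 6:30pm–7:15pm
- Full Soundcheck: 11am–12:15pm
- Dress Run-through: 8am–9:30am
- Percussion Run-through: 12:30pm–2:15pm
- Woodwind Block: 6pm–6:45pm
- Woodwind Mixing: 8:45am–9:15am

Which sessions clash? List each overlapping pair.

Dress Run-through & Woodwind Mixing, Strings Take & Woodwind Block

Two intervals overlap when each starts before the other ends.
Sorted by start: Dress Run-through, Woodwind Mixing, Full Soundcheck, Percussion Run-through, Brass Mixing, Woodwind Block, Strings Take.
Woodwind Mixing starts before Dress Run-through ends → Dress Run-through and Woodwind Mixing overlap.
Full Soundcheck starts after Dress Run-through ends, so nothing later overlaps Dress Run-through either.
Full Soundcheck starts after Woodwind Mixing ends, so nothing later overlaps Woodwind Mixing either.
Percussion Run-through starts after Full Soundcheck ends, so nothing later overlaps Full Soundcheck either.
Brass Mixing starts after Percussion Run-through ends, so nothing later overlaps Percussion Run-through either.
Woodwind Block starts after Brass Mixing ends, so nothing later overlaps Brass Mixing either.
Strings Take starts before Woodwind Block ends → Woodwind Block and Strings Take overlap.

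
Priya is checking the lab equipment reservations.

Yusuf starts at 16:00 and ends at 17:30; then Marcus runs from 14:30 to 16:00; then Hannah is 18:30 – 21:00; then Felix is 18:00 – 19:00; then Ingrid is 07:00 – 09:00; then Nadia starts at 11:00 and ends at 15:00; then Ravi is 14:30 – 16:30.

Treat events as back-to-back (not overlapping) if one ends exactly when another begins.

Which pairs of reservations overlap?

Sorted by start: Ingrid, Nadia, Ravi, Marcus, Yusuf, Felix, Hannah.
Nadia starts after Ingrid ends, so nothing later overlaps Ingrid either.
Ravi starts before Nadia ends → Nadia and Ravi overlap.
Marcus starts before Nadia ends → Nadia and Marcus overlap.
Yusuf starts after Nadia ends, so nothing later overlaps Nadia either.
Marcus starts before Ravi ends → Ravi and Marcus overlap.
Yusuf starts before Ravi ends → Ravi and Yusuf overlap.
Felix starts after Ravi ends, so nothing later overlaps Ravi either.
Yusuf starts exactly when Marcus ends (back-to-back, no overlap), so nothing later overlaps Marcus either.
Felix starts after Yusuf ends, so nothing later overlaps Yusuf either.
Hannah starts before Felix ends → Felix and Hannah overlap.

Felix & Hannah, Marcus & Nadia, Marcus & Ravi, Nadia & Ravi, Ravi & Yusuf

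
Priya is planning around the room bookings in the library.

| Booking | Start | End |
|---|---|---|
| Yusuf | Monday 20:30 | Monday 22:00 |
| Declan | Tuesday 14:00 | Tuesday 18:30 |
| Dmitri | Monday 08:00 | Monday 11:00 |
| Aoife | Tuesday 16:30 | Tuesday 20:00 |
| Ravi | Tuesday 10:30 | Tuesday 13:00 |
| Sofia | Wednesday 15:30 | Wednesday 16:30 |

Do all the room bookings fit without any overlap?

Sorted by start: Dmitri, Yusuf, Ravi, Declan, Aoife, Sofia.
Yusuf starts after Dmitri ends, so Dmitri has no further overlaps.
Ravi starts after Yusuf ends, so Yusuf has no further overlaps.
Declan starts after Ravi ends, so Ravi has no further overlaps.
Aoife starts before Declan ends → Declan and Aoife overlap.
That's a conflict, so the schedule is not conflict-free.

No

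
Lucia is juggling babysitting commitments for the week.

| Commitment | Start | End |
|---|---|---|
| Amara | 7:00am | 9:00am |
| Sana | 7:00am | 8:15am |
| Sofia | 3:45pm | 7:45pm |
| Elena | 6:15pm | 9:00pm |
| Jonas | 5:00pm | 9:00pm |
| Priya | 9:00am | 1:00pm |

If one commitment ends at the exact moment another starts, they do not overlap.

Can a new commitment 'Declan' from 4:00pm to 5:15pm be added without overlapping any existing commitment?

Sana: ends 8:15am at or before Declan starts 4:00pm → clear.
Amara: ends 9:00am at or before Declan starts 4:00pm → clear.
Priya: ends 1:00pm at or before Declan starts 4:00pm → clear.
Sofia: starts 3:45pm before Declan ends 5:15pm, and ends 7:45pm after Declan starts 4:00pm → overlap.
Jonas: starts 5:00pm before Declan ends 5:15pm, and ends 9:00pm after Declan starts 4:00pm → overlap.
Elena: starts 6:15pm at or after Declan ends 5:15pm → clear.
Declan overlaps Sofia, Jonas.

No — it overlaps Jonas, Sofia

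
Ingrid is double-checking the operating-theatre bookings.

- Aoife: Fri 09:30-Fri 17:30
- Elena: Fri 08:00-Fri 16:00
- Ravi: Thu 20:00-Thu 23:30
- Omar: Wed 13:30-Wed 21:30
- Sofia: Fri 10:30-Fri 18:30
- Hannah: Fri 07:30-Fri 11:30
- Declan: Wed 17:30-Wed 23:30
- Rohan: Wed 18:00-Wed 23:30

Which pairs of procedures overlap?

Sorted by start: Omar, Declan, Rohan, Ravi, Hannah, Elena, Aoife, Sofia.
Declan starts before Omar ends → Omar and Declan overlap.
Rohan starts before Omar ends → Omar and Rohan overlap.
Ravi starts after Omar ends — done with Omar.
Rohan starts before Declan ends → Declan and Rohan overlap.
Ravi starts after Declan ends — done with Declan.
Ravi starts after Rohan ends — done with Rohan.
Hannah starts after Ravi ends — done with Ravi.
Elena starts before Hannah ends → Hannah and Elena overlap.
Aoife starts before Hannah ends → Hannah and Aoife overlap.
Sofia starts before Hannah ends → Hannah and Sofia overlap.
Aoife starts before Elena ends → Elena and Aoife overlap.
Sofia starts before Elena ends → Elena and Sofia overlap.
Sofia starts before Aoife ends → Aoife and Sofia overlap.

Aoife & Elena, Aoife & Hannah, Aoife & Sofia, Declan & Omar, Declan & Rohan, Elena & Hannah, Elena & Sofia, Hannah & Sofia, Omar & Rohan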